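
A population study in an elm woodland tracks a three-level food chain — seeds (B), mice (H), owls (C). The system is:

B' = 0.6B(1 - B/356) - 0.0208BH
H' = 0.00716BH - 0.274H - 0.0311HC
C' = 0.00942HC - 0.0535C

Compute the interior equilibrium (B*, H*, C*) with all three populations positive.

B* ≈ 286, H* ≈ 5.68, C* ≈ 57

From dC/dt = 0: 0.00942H* = 0.0535, so H* = 5.68.
From dB/dt = 0: 0.6(1 - B*/356) = 0.0208·5.68, giving B* = 356·(1 - 0.197) = 286.
From dH/dt = 0: 0.00716·286 - 0.274 = 0.0311C*, so C* = 1.77/0.0311 = 57.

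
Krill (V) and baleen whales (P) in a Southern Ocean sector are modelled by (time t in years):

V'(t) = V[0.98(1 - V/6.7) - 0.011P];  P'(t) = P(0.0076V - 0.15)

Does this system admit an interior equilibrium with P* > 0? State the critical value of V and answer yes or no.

Threshold V = 19.7; K < 19.7, so no, the predator goes extinct.

The predator equation gives dP/dt > 0 only when V > 0.15/0.0076 = 19.7.
Without the predator, V → K = 6.7. Since 6.7 < 19.7, the predator cannot invade.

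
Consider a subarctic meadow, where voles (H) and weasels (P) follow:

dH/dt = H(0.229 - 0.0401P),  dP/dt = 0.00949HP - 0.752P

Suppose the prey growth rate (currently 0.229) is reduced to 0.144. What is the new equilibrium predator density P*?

P* ≈ 3.59

At the interior fixed point, setting dH/dt = 0 with H > 0 fixes P* = (prey growth rate)/(HP coefficient) — independent of the other coefficients.
With the change, P* = 0.144/0.0401 = 3.59; it falls from 5.71.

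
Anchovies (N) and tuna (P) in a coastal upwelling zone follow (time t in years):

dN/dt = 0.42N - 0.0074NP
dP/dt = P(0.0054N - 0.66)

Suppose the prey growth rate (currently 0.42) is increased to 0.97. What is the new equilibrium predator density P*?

At the interior fixed point, setting dN/dt = 0 with N > 0 fixes P* = (prey growth rate)/(NP coefficient) — independent of the other coefficients.
With the change, P* = 0.97/0.0074 = 131; it rises from 56.8.

P* ≈ 131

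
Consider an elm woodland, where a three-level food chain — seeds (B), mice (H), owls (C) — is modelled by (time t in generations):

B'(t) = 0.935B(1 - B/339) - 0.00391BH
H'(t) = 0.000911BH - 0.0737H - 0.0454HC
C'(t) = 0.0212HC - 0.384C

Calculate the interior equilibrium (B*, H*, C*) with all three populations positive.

From dC/dt = 0: 0.0212H* = 0.384, so H* = 18.1.
From dB/dt = 0: 0.935(1 - B*/339) = 0.00391·18.1, giving B* = 339·(1 - 0.0757) = 313.
From dH/dt = 0: 0.000911·313 - 0.0737 = 0.0454C*, so C* = 0.212/0.0454 = 4.66.

B* ≈ 313, H* ≈ 18.1, C* ≈ 4.66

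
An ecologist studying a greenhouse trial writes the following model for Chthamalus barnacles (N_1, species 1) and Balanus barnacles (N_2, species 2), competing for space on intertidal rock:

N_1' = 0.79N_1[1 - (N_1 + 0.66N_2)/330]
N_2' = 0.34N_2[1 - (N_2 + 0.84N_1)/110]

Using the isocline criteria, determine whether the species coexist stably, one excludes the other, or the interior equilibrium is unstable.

Compare the nullcline intercepts: K1/α12 = 330/0.66 = 500 > K2 = 110; K2/α21 = 110/0.84 = 131 < K1 = 330.
Since the inequalities point opposite ways, species 1 can invade but species 2 cannot.

species 1 excludes species 2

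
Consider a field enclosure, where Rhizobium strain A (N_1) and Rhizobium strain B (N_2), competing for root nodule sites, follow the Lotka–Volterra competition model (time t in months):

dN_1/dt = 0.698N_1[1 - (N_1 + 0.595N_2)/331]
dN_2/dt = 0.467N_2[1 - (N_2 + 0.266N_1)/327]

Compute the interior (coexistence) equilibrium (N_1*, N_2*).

Setting both brackets to zero gives the nullclines N_1 + 0.595N_2 = 331 and 0.266N_1 + N_2 = 327.
Substituting N_2 = 327 - 0.266N_1 into the first: N_1(1 - 0.595·0.266) = 331 - 0.595·327.
So N_1* = 136/0.842 = 162, and then N_2* = 327 - 0.266·162 = 284.

N_1* ≈ 162, N_2* ≈ 284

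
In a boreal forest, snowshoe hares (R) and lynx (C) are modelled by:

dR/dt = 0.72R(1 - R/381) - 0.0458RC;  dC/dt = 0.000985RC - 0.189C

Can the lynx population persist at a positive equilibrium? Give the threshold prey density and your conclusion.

The predator equation gives dC/dt > 0 only when R > 0.189/0.000985 = 192.
Without the predator, R → K = 381. Since 381 > 192, the predator can invade and persist.

Threshold R = 192; K > 192, so yes, the predator persists.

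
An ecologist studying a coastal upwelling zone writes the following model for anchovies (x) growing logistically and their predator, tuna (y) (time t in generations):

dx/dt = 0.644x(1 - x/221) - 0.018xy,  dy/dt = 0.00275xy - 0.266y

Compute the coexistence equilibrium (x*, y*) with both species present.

From dy/dt = 0 with y > 0: 0.00275x* = 0.266, so x* = 96.7.
Substitute into dx/dt = 0: 0.644(1 - 96.7/221) = 0.018y*.
The bracket is 0.562, giving y* = 0.362/0.018 = 20.1.

x* ≈ 96.7, y* ≈ 20.1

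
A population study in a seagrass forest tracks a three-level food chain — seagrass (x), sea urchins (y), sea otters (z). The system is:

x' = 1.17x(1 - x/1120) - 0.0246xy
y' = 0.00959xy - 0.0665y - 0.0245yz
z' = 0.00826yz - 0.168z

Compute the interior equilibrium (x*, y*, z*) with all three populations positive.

x* ≈ 641, y* ≈ 20.3, z* ≈ 248

From dz/dt = 0: 0.00826y* = 0.168, so y* = 20.3.
From dx/dt = 0: 1.17(1 - x*/1120) = 0.0246·20.3, giving x* = 1120·(1 - 0.428) = 641.
From dy/dt = 0: 0.00959·641 - 0.0665 = 0.0245z*, so z* = 6.08/0.0245 = 248.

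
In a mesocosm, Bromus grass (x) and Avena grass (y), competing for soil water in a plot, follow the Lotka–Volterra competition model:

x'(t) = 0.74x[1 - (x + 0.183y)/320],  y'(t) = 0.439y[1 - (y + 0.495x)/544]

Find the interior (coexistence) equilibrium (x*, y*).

x* ≈ 242, y* ≈ 424

Setting both brackets to zero gives the nullclines x + 0.183y = 320 and 0.495x + y = 544.
Substituting y = 544 - 0.495x into the first: x(1 - 0.183·0.495) = 320 - 0.183·544.
So x* = 220/0.909 = 242, and then y* = 544 - 0.495·242 = 424.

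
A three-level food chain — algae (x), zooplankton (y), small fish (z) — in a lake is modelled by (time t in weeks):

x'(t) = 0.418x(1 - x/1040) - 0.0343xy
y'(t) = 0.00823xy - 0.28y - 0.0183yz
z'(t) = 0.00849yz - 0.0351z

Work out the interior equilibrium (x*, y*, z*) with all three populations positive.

From dz/dt = 0: 0.00849y* = 0.0351, so y* = 4.13.
From dx/dt = 0: 0.418(1 - x*/1040) = 0.0343·4.13, giving x* = 1040·(1 - 0.339) = 687.
From dy/dt = 0: 0.00823·687 - 0.28 = 0.0183z*, so z* = 5.38/0.0183 = 294.

x* ≈ 687, y* ≈ 4.13, z* ≈ 294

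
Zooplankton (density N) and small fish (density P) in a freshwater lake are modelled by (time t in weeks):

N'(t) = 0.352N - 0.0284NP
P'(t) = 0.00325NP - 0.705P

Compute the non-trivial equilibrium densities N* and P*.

N* ≈ 217, P* ≈ 12.4

Set dP/dt = 0 with P > 0: 0.00325N - 0.705 = 0, so N* = 0.705/0.00325 = 217.
Set dN/dt = 0 with N > 0: 0.352 - 0.0284P = 0, so P* = 0.352/0.0284 = 12.4.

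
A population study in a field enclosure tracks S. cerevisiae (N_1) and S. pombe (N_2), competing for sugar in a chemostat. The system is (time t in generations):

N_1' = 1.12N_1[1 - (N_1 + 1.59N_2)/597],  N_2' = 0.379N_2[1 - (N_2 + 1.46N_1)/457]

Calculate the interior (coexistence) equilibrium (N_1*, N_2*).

N_1* ≈ 98.1, N_2* ≈ 314

Setting both brackets to zero gives the nullclines N_1 + 1.59N_2 = 597 and 1.46N_1 + N_2 = 457.
Substituting N_2 = 457 - 1.46N_1 into the first: N_1(1 - 1.59·1.46) = 597 - 1.59·457.
So N_1* = -130/-1.32 = 98.1, and then N_2* = 457 - 1.46·98.1 = 314.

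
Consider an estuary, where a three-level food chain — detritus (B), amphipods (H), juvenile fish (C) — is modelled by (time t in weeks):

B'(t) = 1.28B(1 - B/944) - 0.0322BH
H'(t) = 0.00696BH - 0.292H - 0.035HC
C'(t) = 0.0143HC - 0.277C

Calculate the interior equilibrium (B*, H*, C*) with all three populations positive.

B* ≈ 484, H* ≈ 19.4, C* ≈ 87.9

From dC/dt = 0: 0.0143H* = 0.277, so H* = 19.4.
From dB/dt = 0: 1.28(1 - B*/944) = 0.0322·19.4, giving B* = 944·(1 - 0.487) = 484.
From dH/dt = 0: 0.00696·484 - 0.292 = 0.035C*, so C* = 3.08/0.035 = 87.9.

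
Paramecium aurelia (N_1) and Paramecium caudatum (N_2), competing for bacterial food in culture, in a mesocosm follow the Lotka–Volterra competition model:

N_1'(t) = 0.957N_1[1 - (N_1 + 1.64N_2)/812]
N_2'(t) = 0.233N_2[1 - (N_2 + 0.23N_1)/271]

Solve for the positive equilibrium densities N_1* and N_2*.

Setting both brackets to zero gives the nullclines N_1 + 1.64N_2 = 812 and 0.23N_1 + N_2 = 271.
Substituting N_2 = 271 - 0.23N_1 into the first: N_1(1 - 1.64·0.23) = 812 - 1.64·271.
So N_1* = 368/0.623 = 590, and then N_2* = 271 - 0.23·590 = 135.

N_1* ≈ 590, N_2* ≈ 135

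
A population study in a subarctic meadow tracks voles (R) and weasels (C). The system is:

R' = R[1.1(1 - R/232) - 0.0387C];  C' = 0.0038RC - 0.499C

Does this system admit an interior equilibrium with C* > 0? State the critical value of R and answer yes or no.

The predator equation gives dC/dt > 0 only when R > 0.499/0.0038 = 131.
Without the predator, R → K = 232. Since 232 > 131, the predator can invade and persist.

Threshold R = 131; K > 131, so yes, the predator persists.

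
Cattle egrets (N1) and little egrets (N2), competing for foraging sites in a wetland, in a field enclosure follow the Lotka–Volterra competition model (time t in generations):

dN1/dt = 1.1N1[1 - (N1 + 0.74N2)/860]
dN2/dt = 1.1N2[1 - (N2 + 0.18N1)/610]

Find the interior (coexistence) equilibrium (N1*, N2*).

N1* ≈ 471, N2* ≈ 525

Setting both brackets to zero gives the nullclines N1 + 0.74N2 = 860 and 0.18N1 + N2 = 610.
Substituting N2 = 610 - 0.18N1 into the first: N1(1 - 0.74·0.18) = 860 - 0.74·610.
So N1* = 409/0.867 = 471, and then N2* = 610 - 0.18·471 = 525.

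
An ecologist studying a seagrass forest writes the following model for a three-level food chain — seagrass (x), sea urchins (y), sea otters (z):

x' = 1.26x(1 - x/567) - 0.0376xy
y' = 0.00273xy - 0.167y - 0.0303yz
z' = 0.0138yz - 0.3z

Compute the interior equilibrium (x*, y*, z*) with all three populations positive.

From dz/dt = 0: 0.0138y* = 0.3, so y* = 21.7.
From dx/dt = 0: 1.26(1 - x*/567) = 0.0376·21.7, giving x* = 567·(1 - 0.649) = 199.
From dy/dt = 0: 0.00273·199 - 0.167 = 0.0303z*, so z* = 0.377/0.0303 = 12.4.

x* ≈ 199, y* ≈ 21.7, z* ≈ 12.4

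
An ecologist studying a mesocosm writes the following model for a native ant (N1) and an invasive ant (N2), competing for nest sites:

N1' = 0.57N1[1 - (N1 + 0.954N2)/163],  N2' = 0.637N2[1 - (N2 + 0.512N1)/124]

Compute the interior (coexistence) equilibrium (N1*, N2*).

N1* ≈ 87.4, N2* ≈ 79.3

Setting both brackets to zero gives the nullclines N1 + 0.954N2 = 163 and 0.512N1 + N2 = 124.
Substituting N2 = 124 - 0.512N1 into the first: N1(1 - 0.954·0.512) = 163 - 0.954·124.
So N1* = 44.7/0.512 = 87.4, and then N2* = 124 - 0.512·87.4 = 79.3.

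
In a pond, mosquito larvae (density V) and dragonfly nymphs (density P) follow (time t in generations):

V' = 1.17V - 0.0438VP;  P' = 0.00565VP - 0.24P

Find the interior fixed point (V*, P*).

V* ≈ 42.5, P* ≈ 26.7

Set dP/dt = 0 with P > 0: 0.00565V - 0.24 = 0, so V* = 0.24/0.00565 = 42.5.
Set dV/dt = 0 with V > 0: 1.17 - 0.0438P = 0, so P* = 1.17/0.0438 = 26.7.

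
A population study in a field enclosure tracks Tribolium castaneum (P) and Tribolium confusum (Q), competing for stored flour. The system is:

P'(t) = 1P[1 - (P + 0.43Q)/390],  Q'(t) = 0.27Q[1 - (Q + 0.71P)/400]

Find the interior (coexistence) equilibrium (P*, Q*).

Setting both brackets to zero gives the nullclines P + 0.43Q = 390 and 0.71P + Q = 400.
Substituting Q = 400 - 0.71P into the first: P(1 - 0.43·0.71) = 390 - 0.43·400.
So P* = 218/0.695 = 314, and then Q* = 400 - 0.71·314 = 177.

P* ≈ 314, Q* ≈ 177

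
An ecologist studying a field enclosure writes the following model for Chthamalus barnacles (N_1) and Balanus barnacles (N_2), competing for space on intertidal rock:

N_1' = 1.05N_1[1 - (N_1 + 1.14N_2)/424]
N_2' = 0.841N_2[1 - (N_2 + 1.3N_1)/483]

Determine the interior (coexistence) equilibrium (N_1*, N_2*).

N_1* ≈ 263, N_2* ≈ 141

Setting both brackets to zero gives the nullclines N_1 + 1.14N_2 = 424 and 1.3N_1 + N_2 = 483.
Substituting N_2 = 483 - 1.3N_1 into the first: N_1(1 - 1.14·1.3) = 424 - 1.14·483.
So N_1* = -127/-0.482 = 263, and then N_2* = 483 - 1.3·263 = 141.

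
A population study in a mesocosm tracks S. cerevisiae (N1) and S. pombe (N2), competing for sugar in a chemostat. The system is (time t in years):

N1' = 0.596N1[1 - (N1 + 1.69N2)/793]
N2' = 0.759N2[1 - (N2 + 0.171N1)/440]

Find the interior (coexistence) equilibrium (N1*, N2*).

N1* ≈ 69.5, N2* ≈ 428

Setting both brackets to zero gives the nullclines N1 + 1.69N2 = 793 and 0.171N1 + N2 = 440.
Substituting N2 = 440 - 0.171N1 into the first: N1(1 - 1.69·0.171) = 793 - 1.69·440.
So N1* = 49.4/0.711 = 69.5, and then N2* = 440 - 0.171·69.5 = 428.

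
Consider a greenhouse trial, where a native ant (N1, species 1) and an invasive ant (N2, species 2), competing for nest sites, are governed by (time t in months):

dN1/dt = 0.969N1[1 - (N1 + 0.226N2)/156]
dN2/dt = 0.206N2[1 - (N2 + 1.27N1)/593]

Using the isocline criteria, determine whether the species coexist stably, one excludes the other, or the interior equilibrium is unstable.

stable coexistence

Compare the nullcline intercepts: K1/α12 = 156/0.226 = 690 > K2 = 593; K2/α21 = 593/1.27 = 467 > K1 = 156.
Since both inequalities hold, each species can invade when rare, so the interior equilibrium is stable.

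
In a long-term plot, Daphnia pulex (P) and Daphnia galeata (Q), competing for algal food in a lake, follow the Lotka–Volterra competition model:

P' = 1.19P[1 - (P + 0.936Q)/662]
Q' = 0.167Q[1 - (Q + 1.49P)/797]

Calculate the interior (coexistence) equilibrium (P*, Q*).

Setting both brackets to zero gives the nullclines P + 0.936Q = 662 and 1.49P + Q = 797.
Substituting Q = 797 - 1.49P into the first: P(1 - 0.936·1.49) = 662 - 0.936·797.
So P* = -84/-0.395 = 213, and then Q* = 797 - 1.49·213 = 480.

P* ≈ 213, Q* ≈ 480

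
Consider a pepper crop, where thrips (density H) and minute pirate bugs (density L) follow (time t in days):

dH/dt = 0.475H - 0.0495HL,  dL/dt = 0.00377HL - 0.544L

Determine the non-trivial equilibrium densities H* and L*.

Set dL/dt = 0 with L > 0: 0.00377H - 0.544 = 0, so H* = 0.544/0.00377 = 144.
Set dH/dt = 0 with H > 0: 0.475 - 0.0495L = 0, so L* = 0.475/0.0495 = 9.6.

H* ≈ 144, L* ≈ 9.6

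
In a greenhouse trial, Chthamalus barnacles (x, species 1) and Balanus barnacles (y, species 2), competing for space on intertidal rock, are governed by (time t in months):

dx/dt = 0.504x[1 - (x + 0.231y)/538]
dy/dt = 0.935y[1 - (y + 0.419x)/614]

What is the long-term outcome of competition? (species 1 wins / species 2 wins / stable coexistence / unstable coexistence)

stable coexistence

Compare the nullcline intercepts: K1/α12 = 538/0.231 = 2330 > K2 = 614; K2/α21 = 614/0.419 = 1470 > K1 = 538.
Since both inequalities hold, each species can invade when rare, so the interior equilibrium is stable.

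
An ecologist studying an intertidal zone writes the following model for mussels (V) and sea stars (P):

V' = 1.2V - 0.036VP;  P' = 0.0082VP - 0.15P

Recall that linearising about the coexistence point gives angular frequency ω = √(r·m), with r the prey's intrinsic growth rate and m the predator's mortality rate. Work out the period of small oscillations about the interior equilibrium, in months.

Here r = 1.2 and m = 0.15, so r·m = 0.18.
ω = √0.18 = 0.424 per month, hence T = 2π/ω ≈ 14.8 months.

T ≈ 14.8 months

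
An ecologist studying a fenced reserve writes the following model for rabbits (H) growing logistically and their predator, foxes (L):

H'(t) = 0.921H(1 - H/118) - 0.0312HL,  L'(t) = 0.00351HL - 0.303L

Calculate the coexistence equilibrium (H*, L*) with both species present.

From dL/dt = 0 with L > 0: 0.00351H* = 0.303, so H* = 86.3.
Substitute into dH/dt = 0: 0.921(1 - 86.3/118) = 0.0312L*.
The bracket is 0.268, giving L* = 0.247/0.0312 = 7.92.

H* ≈ 86.3, L* ≈ 7.92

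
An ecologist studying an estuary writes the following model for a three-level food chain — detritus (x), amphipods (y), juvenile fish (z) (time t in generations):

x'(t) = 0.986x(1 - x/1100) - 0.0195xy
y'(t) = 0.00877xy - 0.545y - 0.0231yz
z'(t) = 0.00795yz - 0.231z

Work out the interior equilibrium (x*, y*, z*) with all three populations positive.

From dz/dt = 0: 0.00795y* = 0.231, so y* = 29.1.
From dx/dt = 0: 0.986(1 - x*/1100) = 0.0195·29.1, giving x* = 1100·(1 - 0.575) = 468.
From dy/dt = 0: 0.00877·468 - 0.545 = 0.0231z*, so z* = 3.56/0.0231 = 154.

x* ≈ 468, y* ≈ 29.1, z* ≈ 154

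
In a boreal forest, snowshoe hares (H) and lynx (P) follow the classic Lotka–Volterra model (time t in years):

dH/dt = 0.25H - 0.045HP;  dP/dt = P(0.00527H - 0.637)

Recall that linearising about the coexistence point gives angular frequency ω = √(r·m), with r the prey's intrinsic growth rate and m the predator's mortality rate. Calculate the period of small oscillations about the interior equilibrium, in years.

T ≈ 15.7 years

Here r = 0.25 and m = 0.637, so r·m = 0.159.
ω = √0.159 = 0.399 per year, hence T = 2π/ω ≈ 15.7 years.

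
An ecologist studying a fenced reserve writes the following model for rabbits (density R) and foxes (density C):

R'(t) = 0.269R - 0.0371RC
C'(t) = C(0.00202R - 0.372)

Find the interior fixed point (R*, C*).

Set dC/dt = 0 with C > 0: 0.00202R - 0.372 = 0, so R* = 0.372/0.00202 = 184.
Set dR/dt = 0 with R > 0: 0.269 - 0.0371C = 0, so C* = 0.269/0.0371 = 7.25.

R* ≈ 184, C* ≈ 7.25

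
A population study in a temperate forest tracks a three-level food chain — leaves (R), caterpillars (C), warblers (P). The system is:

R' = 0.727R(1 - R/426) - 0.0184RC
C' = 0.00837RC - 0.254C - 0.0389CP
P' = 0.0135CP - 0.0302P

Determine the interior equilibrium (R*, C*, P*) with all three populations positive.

From dP/dt = 0: 0.0135C* = 0.0302, so C* = 2.24.
From dR/dt = 0: 0.727(1 - R*/426) = 0.0184·2.24, giving R* = 426·(1 - 0.0566) = 402.
From dC/dt = 0: 0.00837·402 - 0.254 = 0.0389P*, so P* = 3.11/0.0389 = 79.9.

R* ≈ 402, C* ≈ 2.24, P* ≈ 79.9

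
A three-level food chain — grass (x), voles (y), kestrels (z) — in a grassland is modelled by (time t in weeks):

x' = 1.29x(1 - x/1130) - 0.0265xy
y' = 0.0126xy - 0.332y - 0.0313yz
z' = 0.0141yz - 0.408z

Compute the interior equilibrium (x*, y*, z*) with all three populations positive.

x* ≈ 458, y* ≈ 28.9, z* ≈ 174

From dz/dt = 0: 0.0141y* = 0.408, so y* = 28.9.
From dx/dt = 0: 1.29(1 - x*/1130) = 0.0265·28.9, giving x* = 1130·(1 - 0.594) = 458.
From dy/dt = 0: 0.0126·458 - 0.332 = 0.0313z*, so z* = 5.44/0.0313 = 174.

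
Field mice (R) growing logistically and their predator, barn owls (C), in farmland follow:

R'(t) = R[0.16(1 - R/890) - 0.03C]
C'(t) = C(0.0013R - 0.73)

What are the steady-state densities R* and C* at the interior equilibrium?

R* ≈ 562, C* ≈ 1.97

From dC/dt = 0 with C > 0: 0.0013R* = 0.73, so R* = 562.
Substitute into dR/dt = 0: 0.16(1 - 562/890) = 0.03C*.
The bracket is 0.369, giving C* = 0.059/0.03 = 1.97.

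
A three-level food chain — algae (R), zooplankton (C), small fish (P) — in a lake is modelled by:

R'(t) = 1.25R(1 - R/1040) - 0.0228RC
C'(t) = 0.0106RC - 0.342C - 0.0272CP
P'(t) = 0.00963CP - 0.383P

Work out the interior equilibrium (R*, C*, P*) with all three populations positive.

R* ≈ 286, C* ≈ 39.8, P* ≈ 98.7

From dP/dt = 0: 0.00963C* = 0.383, so C* = 39.8.
From dR/dt = 0: 1.25(1 - R*/1040) = 0.0228·39.8, giving R* = 1040·(1 - 0.725) = 286.
From dC/dt = 0: 0.0106·286 - 0.342 = 0.0272P*, so P* = 2.68/0.0272 = 98.7.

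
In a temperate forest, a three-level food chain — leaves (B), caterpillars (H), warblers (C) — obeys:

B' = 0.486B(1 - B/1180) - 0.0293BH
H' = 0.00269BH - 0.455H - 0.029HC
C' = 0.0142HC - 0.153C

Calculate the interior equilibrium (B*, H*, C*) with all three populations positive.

From dC/dt = 0: 0.0142H* = 0.153, so H* = 10.8.
From dB/dt = 0: 0.486(1 - B*/1180) = 0.0293·10.8, giving B* = 1180·(1 - 0.65) = 413.
From dH/dt = 0: 0.00269·413 - 0.455 = 0.029C*, so C* = 0.657/0.029 = 22.7.

B* ≈ 413, H* ≈ 10.8, C* ≈ 22.7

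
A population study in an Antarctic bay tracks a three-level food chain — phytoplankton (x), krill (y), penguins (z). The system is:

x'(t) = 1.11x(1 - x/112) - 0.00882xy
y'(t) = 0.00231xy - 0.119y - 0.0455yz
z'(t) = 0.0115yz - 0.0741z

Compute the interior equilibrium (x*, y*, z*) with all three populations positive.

x* ≈ 106, y* ≈ 6.44, z* ≈ 2.78

From dz/dt = 0: 0.0115y* = 0.0741, so y* = 6.44.
From dx/dt = 0: 1.11(1 - x*/112) = 0.00882·6.44, giving x* = 112·(1 - 0.0512) = 106.
From dy/dt = 0: 0.00231·106 - 0.119 = 0.0455z*, so z* = 0.126/0.0455 = 2.78.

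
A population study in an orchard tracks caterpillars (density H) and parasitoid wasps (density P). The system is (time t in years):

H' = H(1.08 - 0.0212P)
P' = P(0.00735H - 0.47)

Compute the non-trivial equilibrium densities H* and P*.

Set dP/dt = 0 with P > 0: 0.00735H - 0.47 = 0, so H* = 0.47/0.00735 = 63.9.
Set dH/dt = 0 with H > 0: 1.08 - 0.0212P = 0, so P* = 1.08/0.0212 = 50.9.

H* ≈ 63.9, P* ≈ 50.9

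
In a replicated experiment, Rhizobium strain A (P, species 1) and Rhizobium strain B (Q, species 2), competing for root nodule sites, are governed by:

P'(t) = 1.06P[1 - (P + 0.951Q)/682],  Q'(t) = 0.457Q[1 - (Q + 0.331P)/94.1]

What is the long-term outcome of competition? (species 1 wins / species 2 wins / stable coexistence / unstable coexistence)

Compare the nullcline intercepts: K1/α12 = 682/0.951 = 717 > K2 = 94.1; K2/α21 = 94.1/0.331 = 284 < K1 = 682.
Since the inequalities point opposite ways, species 1 can invade but species 2 cannot.

species 1 excludes species 2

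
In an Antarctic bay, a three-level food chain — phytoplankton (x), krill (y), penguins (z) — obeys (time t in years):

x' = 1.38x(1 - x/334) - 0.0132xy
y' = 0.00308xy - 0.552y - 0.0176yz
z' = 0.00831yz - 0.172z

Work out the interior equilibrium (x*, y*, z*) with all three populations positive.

x* ≈ 268, y* ≈ 20.7, z* ≈ 15.5

From dz/dt = 0: 0.00831y* = 0.172, so y* = 20.7.
From dx/dt = 0: 1.38(1 - x*/334) = 0.0132·20.7, giving x* = 334·(1 - 0.198) = 268.
From dy/dt = 0: 0.00308·268 - 0.552 = 0.0176z*, so z* = 0.273/0.0176 = 15.5.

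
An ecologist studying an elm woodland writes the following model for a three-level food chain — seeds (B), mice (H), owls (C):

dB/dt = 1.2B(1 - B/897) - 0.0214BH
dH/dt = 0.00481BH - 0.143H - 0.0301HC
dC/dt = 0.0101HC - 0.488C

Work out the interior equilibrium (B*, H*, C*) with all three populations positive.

B* ≈ 124, H* ≈ 48.3, C* ≈ 15.1

From dC/dt = 0: 0.0101H* = 0.488, so H* = 48.3.
From dB/dt = 0: 1.2(1 - B*/897) = 0.0214·48.3, giving B* = 897·(1 - 0.862) = 124.
From dH/dt = 0: 0.00481·124 - 0.143 = 0.0301C*, so C* = 0.454/0.0301 = 15.1.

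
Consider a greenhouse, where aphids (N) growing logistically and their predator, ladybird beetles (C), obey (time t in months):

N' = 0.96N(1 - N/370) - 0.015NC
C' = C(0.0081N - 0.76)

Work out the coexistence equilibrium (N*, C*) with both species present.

N* ≈ 93.8, C* ≈ 47.8

From dC/dt = 0 with C > 0: 0.0081N* = 0.76, so N* = 93.8.
Substitute into dN/dt = 0: 0.96(1 - 93.8/370) = 0.015C*.
The bracket is 0.746, giving C* = 0.717/0.015 = 47.8.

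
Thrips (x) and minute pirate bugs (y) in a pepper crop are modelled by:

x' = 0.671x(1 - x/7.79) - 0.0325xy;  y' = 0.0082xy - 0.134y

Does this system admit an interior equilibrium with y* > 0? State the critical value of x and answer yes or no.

The predator equation gives dy/dt > 0 only when x > 0.134/0.0082 = 16.3.
Without the predator, x → K = 7.79. Since 7.79 < 16.3, the predator cannot invade.

Threshold x = 16.3; K < 16.3, so no, the predator goes extinct.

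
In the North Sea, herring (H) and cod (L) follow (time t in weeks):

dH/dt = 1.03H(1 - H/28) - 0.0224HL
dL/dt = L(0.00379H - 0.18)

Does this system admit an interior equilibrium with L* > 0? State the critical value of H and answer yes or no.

The predator equation gives dL/dt > 0 only when H > 0.18/0.00379 = 47.5.
Without the predator, H → K = 28. Since 28 < 47.5, the predator cannot invade.

Threshold H = 47.5; K < 47.5, so no, the predator goes extinct.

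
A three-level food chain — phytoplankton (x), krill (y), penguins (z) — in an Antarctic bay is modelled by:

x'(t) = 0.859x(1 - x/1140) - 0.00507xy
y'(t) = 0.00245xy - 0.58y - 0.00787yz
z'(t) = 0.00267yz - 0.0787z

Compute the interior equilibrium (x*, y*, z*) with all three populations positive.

From dz/dt = 0: 0.00267y* = 0.0787, so y* = 29.5.
From dx/dt = 0: 0.859(1 - x*/1140) = 0.00507·29.5, giving x* = 1140·(1 - 0.174) = 942.
From dy/dt = 0: 0.00245·942 - 0.58 = 0.00787z*, so z* = 1.73/0.00787 = 219.

x* ≈ 942, y* ≈ 29.5, z* ≈ 219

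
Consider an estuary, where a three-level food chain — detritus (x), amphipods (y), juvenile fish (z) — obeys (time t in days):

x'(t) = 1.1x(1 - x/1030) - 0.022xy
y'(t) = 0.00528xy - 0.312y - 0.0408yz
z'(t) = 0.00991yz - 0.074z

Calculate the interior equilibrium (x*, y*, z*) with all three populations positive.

From dz/dt = 0: 0.00991y* = 0.074, so y* = 7.47.
From dx/dt = 0: 1.1(1 - x*/1030) = 0.022·7.47, giving x* = 1030·(1 - 0.149) = 876.
From dy/dt = 0: 0.00528·876 - 0.312 = 0.0408z*, so z* = 4.31/0.0408 = 106.

x* ≈ 876, y* ≈ 7.47, z* ≈ 106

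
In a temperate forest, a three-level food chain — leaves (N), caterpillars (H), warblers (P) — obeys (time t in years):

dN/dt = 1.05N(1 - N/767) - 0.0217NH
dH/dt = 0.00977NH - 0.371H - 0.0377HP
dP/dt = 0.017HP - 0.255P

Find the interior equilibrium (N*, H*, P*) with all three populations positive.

From dP/dt = 0: 0.017H* = 0.255, so H* = 15.
From dN/dt = 0: 1.05(1 - N*/767) = 0.0217·15, giving N* = 767·(1 - 0.31) = 529.
From dH/dt = 0: 0.00977·529 - 0.371 = 0.0377P*, so P* = 4.8/0.0377 = 127.

N* ≈ 529, H* ≈ 15, P* ≈ 127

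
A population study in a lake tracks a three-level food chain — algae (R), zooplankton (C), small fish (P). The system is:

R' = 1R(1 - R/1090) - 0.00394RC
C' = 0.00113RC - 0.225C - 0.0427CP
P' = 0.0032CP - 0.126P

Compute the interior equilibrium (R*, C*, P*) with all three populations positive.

From dP/dt = 0: 0.0032C* = 0.126, so C* = 39.4.
From dR/dt = 0: 1(1 - R*/1090) = 0.00394·39.4, giving R* = 1090·(1 - 0.155) = 921.
From dC/dt = 0: 0.00113·921 - 0.225 = 0.0427P*, so P* = 0.816/0.0427 = 19.1.

R* ≈ 921, C* ≈ 39.4, P* ≈ 19.1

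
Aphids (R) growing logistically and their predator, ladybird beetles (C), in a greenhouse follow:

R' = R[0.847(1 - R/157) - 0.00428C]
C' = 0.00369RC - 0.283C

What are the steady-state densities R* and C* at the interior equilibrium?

From dC/dt = 0 with C > 0: 0.00369R* = 0.283, so R* = 76.7.
Substitute into dR/dt = 0: 0.847(1 - 76.7/157) = 0.00428C*.
The bracket is 0.512, giving C* = 0.433/0.00428 = 101.

R* ≈ 76.7, C* ≈ 101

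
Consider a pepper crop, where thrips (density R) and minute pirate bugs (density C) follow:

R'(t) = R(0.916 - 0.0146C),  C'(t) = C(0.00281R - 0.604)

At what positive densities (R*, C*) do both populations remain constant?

R* ≈ 215, C* ≈ 62.7

Set dC/dt = 0 with C > 0: 0.00281R - 0.604 = 0, so R* = 0.604/0.00281 = 215.
Set dR/dt = 0 with R > 0: 0.916 - 0.0146C = 0, so C* = 0.916/0.0146 = 62.7.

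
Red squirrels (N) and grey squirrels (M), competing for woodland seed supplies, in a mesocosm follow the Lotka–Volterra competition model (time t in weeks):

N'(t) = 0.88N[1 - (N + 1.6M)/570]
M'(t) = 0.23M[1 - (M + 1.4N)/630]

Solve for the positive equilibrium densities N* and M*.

N* ≈ 353, M* ≈ 135

Setting both brackets to zero gives the nullclines N + 1.6M = 570 and 1.4N + M = 630.
Substituting M = 630 - 1.4N into the first: N(1 - 1.6·1.4) = 570 - 1.6·630.
So N* = -438/-1.24 = 353, and then M* = 630 - 1.4·353 = 135.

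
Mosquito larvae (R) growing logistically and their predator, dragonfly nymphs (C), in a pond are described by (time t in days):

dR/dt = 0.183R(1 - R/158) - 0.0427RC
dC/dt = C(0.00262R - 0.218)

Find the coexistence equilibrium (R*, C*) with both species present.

From dC/dt = 0 with C > 0: 0.00262R* = 0.218, so R* = 83.2.
Substitute into dR/dt = 0: 0.183(1 - 83.2/158) = 0.0427C*.
The bracket is 0.473, giving C* = 0.0866/0.0427 = 2.03.

R* ≈ 83.2, C* ≈ 2.03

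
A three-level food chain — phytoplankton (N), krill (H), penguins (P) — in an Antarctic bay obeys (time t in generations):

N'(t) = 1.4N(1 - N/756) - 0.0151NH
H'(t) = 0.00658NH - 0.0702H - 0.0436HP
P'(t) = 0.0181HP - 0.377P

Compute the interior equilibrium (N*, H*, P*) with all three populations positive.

N* ≈ 586, H* ≈ 20.8, P* ≈ 86.9

From dP/dt = 0: 0.0181H* = 0.377, so H* = 20.8.
From dN/dt = 0: 1.4(1 - N*/756) = 0.0151·20.8, giving N* = 756·(1 - 0.225) = 586.
From dH/dt = 0: 0.00658·586 - 0.0702 = 0.0436P*, so P* = 3.79/0.0436 = 86.9.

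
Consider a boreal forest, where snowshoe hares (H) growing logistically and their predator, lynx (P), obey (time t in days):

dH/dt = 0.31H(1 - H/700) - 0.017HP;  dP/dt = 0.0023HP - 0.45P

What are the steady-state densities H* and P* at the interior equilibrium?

H* ≈ 196, P* ≈ 13.1

From dP/dt = 0 with P > 0: 0.0023H* = 0.45, so H* = 196.
Substitute into dH/dt = 0: 0.31(1 - 196/700) = 0.017P*.
The bracket is 0.72, giving P* = 0.223/0.017 = 13.1.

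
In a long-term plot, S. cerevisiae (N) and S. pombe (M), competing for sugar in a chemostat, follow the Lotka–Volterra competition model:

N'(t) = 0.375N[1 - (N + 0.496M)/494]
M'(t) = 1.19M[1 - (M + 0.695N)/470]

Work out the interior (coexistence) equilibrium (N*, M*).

Setting both brackets to zero gives the nullclines N + 0.496M = 494 and 0.695N + M = 470.
Substituting M = 470 - 0.695N into the first: N(1 - 0.496·0.695) = 494 - 0.496·470.
So N* = 261/0.655 = 398, and then M* = 470 - 0.695·398 = 193.

N* ≈ 398, M* ≈ 193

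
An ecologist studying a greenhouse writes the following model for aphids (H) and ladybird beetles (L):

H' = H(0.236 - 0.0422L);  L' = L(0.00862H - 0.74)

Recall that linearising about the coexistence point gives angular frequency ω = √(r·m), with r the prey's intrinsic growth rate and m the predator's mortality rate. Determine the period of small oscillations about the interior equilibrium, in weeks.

Here r = 0.236 and m = 0.74, so r·m = 0.175.
ω = √0.175 = 0.418 per week, hence T = 2π/ω ≈ 15 weeks.

T ≈ 15 weeks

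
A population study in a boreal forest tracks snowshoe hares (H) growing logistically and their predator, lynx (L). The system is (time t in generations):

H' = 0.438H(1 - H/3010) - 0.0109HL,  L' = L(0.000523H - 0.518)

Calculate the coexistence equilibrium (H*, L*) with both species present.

H* ≈ 990, L* ≈ 27

From dL/dt = 0 with L > 0: 0.000523H* = 0.518, so H* = 990.
Substitute into dH/dt = 0: 0.438(1 - 990/3010) = 0.0109L*.
The bracket is 0.671, giving L* = 0.294/0.0109 = 27.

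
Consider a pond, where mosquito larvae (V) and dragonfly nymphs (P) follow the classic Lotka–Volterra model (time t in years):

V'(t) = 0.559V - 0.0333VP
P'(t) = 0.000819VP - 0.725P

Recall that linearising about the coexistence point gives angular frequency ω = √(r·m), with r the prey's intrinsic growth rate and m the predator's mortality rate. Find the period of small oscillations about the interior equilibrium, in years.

T ≈ 9.87 years

Here r = 0.559 and m = 0.725, so r·m = 0.405.
ω = √0.405 = 0.637 per year, hence T = 2π/ω ≈ 9.87 years.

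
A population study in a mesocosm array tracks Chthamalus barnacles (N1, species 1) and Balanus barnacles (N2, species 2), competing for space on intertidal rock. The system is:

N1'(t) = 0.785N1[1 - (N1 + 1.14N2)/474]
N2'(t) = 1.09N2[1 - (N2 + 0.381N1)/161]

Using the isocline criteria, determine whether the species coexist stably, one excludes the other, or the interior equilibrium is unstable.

species 1 excludes species 2

Compare the nullcline intercepts: K1/α12 = 474/1.14 = 416 > K2 = 161; K2/α21 = 161/0.381 = 423 < K1 = 474.
Since the inequalities point opposite ways, species 1 can invade but species 2 cannot.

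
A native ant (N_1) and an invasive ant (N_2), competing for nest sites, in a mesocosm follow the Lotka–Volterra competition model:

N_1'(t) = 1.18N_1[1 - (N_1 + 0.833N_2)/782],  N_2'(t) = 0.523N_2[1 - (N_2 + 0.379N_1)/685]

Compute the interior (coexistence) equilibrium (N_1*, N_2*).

N_1* ≈ 309, N_2* ≈ 568

Setting both brackets to zero gives the nullclines N_1 + 0.833N_2 = 782 and 0.379N_1 + N_2 = 685.
Substituting N_2 = 685 - 0.379N_1 into the first: N_1(1 - 0.833·0.379) = 782 - 0.833·685.
So N_1* = 211/0.684 = 309, and then N_2* = 685 - 0.379·309 = 568.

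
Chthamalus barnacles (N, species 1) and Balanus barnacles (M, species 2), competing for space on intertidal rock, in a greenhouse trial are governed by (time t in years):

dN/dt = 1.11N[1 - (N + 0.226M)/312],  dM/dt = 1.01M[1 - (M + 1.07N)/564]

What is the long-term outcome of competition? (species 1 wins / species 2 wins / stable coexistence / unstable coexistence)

stable coexistence

Compare the nullcline intercepts: K1/α12 = 312/0.226 = 1380 > K2 = 564; K2/α21 = 564/1.07 = 527 > K1 = 312.
Since both inequalities hold, each species can invade when rare, so the interior equilibrium is stable.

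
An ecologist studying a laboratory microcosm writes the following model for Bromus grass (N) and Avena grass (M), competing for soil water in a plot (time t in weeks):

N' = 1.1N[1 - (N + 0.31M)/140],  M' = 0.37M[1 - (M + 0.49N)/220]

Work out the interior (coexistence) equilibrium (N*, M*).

N* ≈ 84.7, M* ≈ 179

Setting both brackets to zero gives the nullclines N + 0.31M = 140 and 0.49N + M = 220.
Substituting M = 220 - 0.49N into the first: N(1 - 0.31·0.49) = 140 - 0.31·220.
So N* = 71.8/0.848 = 84.7, and then M* = 220 - 0.49·84.7 = 179.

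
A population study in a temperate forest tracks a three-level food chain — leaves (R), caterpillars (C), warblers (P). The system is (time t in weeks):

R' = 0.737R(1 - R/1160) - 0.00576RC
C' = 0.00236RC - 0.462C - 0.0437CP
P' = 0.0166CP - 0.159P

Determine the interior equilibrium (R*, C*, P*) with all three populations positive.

From dP/dt = 0: 0.0166C* = 0.159, so C* = 9.58.
From dR/dt = 0: 0.737(1 - R*/1160) = 0.00576·9.58, giving R* = 1160·(1 - 0.0749) = 1070.
From dC/dt = 0: 0.00236·1070 - 0.462 = 0.0437P*, so P* = 2.07/0.0437 = 47.4.

R* ≈ 1070, C* ≈ 9.58, P* ≈ 47.4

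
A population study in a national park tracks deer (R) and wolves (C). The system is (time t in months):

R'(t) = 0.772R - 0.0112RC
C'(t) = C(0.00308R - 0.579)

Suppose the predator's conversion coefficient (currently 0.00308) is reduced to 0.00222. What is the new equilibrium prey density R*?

R* ≈ 261

At the interior fixed point, setting dC/dt = 0 with C > 0 fixes R* = (predator death rate)/(RC coefficient) — independent of the other coefficients.
With the change, R* = 0.579/0.00222 = 261; it rises from 188.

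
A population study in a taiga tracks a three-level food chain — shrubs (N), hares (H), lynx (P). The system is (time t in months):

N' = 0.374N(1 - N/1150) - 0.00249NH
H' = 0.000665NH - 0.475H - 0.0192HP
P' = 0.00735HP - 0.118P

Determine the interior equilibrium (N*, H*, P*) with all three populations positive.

From dP/dt = 0: 0.00735H* = 0.118, so H* = 16.1.
From dN/dt = 0: 0.374(1 - N*/1150) = 0.00249·16.1, giving N* = 1150·(1 - 0.107) = 1030.
From dH/dt = 0: 0.000665·1030 - 0.475 = 0.0192P*, so P* = 0.208/0.0192 = 10.8.

N* ≈ 1030, H* ≈ 16.1, P* ≈ 10.8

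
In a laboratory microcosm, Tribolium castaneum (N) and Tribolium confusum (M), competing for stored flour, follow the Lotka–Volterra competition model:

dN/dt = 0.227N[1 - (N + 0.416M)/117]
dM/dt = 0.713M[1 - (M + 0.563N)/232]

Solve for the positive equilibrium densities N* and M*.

N* ≈ 26.8, M* ≈ 217

Setting both brackets to zero gives the nullclines N + 0.416M = 117 and 0.563N + M = 232.
Substituting M = 232 - 0.563N into the first: N(1 - 0.416·0.563) = 117 - 0.416·232.
So N* = 20.5/0.766 = 26.8, and then M* = 232 - 0.563·26.8 = 217.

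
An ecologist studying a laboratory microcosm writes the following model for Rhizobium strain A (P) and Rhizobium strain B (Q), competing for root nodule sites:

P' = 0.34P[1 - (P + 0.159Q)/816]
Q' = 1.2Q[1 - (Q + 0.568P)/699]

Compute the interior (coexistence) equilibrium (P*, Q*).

P* ≈ 775, Q* ≈ 259

Setting both brackets to zero gives the nullclines P + 0.159Q = 816 and 0.568P + Q = 699.
Substituting Q = 699 - 0.568P into the first: P(1 - 0.159·0.568) = 816 - 0.159·699.
So P* = 705/0.91 = 775, and then Q* = 699 - 0.568·775 = 259.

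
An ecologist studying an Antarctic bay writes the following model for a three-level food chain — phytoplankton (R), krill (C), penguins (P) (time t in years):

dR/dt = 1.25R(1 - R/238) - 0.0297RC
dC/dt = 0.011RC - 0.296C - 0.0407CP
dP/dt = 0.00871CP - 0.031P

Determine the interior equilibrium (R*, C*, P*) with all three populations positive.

From dP/dt = 0: 0.00871C* = 0.031, so C* = 3.56.
From dR/dt = 0: 1.25(1 - R*/238) = 0.0297·3.56, giving R* = 238·(1 - 0.0846) = 218.
From dC/dt = 0: 0.011·218 - 0.296 = 0.0407P*, so P* = 2.1/0.0407 = 51.6.

R* ≈ 218, C* ≈ 3.56, P* ≈ 51.6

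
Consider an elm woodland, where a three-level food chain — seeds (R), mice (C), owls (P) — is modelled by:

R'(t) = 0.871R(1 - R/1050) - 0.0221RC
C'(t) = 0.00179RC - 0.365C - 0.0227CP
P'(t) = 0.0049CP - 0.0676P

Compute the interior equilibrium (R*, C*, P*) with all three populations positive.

R* ≈ 682, C* ≈ 13.8, P* ≈ 37.7

From dP/dt = 0: 0.0049C* = 0.0676, so C* = 13.8.
From dR/dt = 0: 0.871(1 - R*/1050) = 0.0221·13.8, giving R* = 1050·(1 - 0.35) = 682.
From dC/dt = 0: 0.00179·682 - 0.365 = 0.0227P*, so P* = 0.857/0.0227 = 37.7.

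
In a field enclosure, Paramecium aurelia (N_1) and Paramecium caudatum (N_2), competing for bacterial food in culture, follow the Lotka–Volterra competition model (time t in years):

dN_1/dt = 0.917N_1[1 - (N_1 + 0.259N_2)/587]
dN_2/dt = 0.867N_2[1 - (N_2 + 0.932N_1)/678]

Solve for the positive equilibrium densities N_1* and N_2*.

Setting both brackets to zero gives the nullclines N_1 + 0.259N_2 = 587 and 0.932N_1 + N_2 = 678.
Substituting N_2 = 678 - 0.932N_1 into the first: N_1(1 - 0.259·0.932) = 587 - 0.259·678.
So N_1* = 411/0.759 = 542, and then N_2* = 678 - 0.932·542 = 173.

N_1* ≈ 542, N_2* ≈ 173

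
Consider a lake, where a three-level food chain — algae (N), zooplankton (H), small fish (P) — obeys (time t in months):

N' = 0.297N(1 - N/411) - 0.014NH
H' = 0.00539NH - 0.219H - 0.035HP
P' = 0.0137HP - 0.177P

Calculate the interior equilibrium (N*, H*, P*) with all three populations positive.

N* ≈ 161, H* ≈ 12.9, P* ≈ 18.5

From dP/dt = 0: 0.0137H* = 0.177, so H* = 12.9.
From dN/dt = 0: 0.297(1 - N*/411) = 0.014·12.9, giving N* = 411·(1 - 0.609) = 161.
From dH/dt = 0: 0.00539·161 - 0.219 = 0.035P*, so P* = 0.647/0.035 = 18.5.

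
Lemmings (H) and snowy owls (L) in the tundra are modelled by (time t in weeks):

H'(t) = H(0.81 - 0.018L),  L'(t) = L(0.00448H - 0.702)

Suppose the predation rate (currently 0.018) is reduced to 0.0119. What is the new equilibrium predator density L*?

L* ≈ 68.1

At the interior fixed point, setting dH/dt = 0 with H > 0 fixes L* = (prey growth rate)/(HL coefficient) — independent of the other coefficients.
With the change, L* = 0.81/0.0119 = 68.1; it rises from 45.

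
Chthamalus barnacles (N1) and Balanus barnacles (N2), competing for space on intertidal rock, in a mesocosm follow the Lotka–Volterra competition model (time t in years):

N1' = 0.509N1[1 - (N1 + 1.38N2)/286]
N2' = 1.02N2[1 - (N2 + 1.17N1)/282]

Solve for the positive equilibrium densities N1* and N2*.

Setting both brackets to zero gives the nullclines N1 + 1.38N2 = 286 and 1.17N1 + N2 = 282.
Substituting N2 = 282 - 1.17N1 into the first: N1(1 - 1.38·1.17) = 286 - 1.38·282.
So N1* = -103/-0.615 = 168, and then N2* = 282 - 1.17·168 = 85.6.

N1* ≈ 168, N2* ≈ 85.6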